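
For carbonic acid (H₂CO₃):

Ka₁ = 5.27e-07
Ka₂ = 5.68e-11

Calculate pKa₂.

pKa₂ = -log(Ka₂) = -log(5.68e-11) = 10.25.

pK_{a2} = 10.25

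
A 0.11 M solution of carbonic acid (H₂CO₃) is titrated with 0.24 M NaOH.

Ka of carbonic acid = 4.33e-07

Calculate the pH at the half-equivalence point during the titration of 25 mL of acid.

At half-equivalence [HA] = [A⁻], so Henderson-Hasselbalch gives pH = pKa = -log(4.33e-07) = 6.36.

pH = pKa = 6.36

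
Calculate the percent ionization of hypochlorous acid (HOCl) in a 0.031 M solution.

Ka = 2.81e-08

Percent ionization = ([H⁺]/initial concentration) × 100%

Using Ka equilibrium: x² + Ka×x - Ka×C = 0. Solving: [H⁺] = 2.9500e-05. Percent = (2.9500e-05/0.031) × 100

Percent ionization = 0.0952%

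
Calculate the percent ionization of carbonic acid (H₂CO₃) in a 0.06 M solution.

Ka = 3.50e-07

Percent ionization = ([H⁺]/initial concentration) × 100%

Using Ka equilibrium: x² + Ka×x - Ka×C = 0. Solving: [H⁺] = 1.4474e-04. Percent = (1.4474e-04/0.06) × 100

Percent ionization = 0.241%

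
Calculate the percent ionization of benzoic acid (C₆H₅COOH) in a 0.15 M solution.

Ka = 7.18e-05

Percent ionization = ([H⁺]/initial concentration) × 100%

Using Ka equilibrium: x² + Ka×x - Ka×C = 0. Solving: [H⁺] = 3.2461e-03. Percent = (3.2461e-03/0.15) × 100

Percent ionization = 2.16%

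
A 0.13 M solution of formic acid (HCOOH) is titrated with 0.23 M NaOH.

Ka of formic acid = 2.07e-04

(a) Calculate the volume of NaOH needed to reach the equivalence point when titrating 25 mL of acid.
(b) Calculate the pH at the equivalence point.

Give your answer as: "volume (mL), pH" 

moles acid = 0.13 × 25/1000 = 0.00325 mol; V_base = moles/0.23 × 1000 = 14.1 mL. At equivalence only the conjugate base is present: [A⁻] = 0.00325/0.039 = 8.3056e-02 M. Kb = Kw/Ka = 4.83e-11; [OH⁻] = √(Kb × [A⁻]) = 2.0031e-06; pOH = 5.70; pH = 14 - pOH = 8.30.

V = 14.1 mL, pH = 8.30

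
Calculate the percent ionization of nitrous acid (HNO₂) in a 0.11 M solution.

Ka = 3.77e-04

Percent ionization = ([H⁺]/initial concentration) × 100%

Using Ka equilibrium: x² + Ka×x - Ka×C = 0. Solving: [H⁺] = 6.2540e-03. Percent = (6.2540e-03/0.11) × 100

Percent ionization = 5.69%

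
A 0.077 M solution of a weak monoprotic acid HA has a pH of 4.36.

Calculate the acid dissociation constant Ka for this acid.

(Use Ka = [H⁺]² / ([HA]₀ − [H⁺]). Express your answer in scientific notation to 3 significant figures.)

[H⁺] = 10^(−pH) = 10^(−4.36) = 4.365e-05 M. For HA ⇌ H⁺ + A⁻, Ka = [H⁺][A⁻]/[HA] = [H⁺]² / ([HA]₀ − [H⁺]) = (4.365e-05)² / (0.077 − 4.365e-05) = 2.48e-08.

K_a = 2.48e-08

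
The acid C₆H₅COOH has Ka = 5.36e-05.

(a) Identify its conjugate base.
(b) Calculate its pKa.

(a) The conjugate base is formed by removing one H⁺ from C₆H₅COOH, giving C₆H₅COO⁻. (b) pKa = -log(Ka) = -log(5.36e-05) = 4.27.

Conjugate base: C₆H₅COO⁻; pK_a = 4.27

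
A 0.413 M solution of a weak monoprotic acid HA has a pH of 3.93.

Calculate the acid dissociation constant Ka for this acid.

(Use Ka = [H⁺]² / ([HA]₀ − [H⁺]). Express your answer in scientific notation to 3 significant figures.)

[H⁺] = 10^(−pH) = 10^(−3.93) = 1.175e-04 M. For HA ⇌ H⁺ + A⁻, Ka = [H⁺][A⁻]/[HA] = [H⁺]² / ([HA]₀ − [H⁺]) = (1.175e-04)² / (0.413 − 1.175e-04) = 3.34e-08.

K_a = 3.34e-08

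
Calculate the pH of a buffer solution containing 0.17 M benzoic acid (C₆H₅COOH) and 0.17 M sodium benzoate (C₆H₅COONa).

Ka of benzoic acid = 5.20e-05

pKa = -log(5.20e-05) = 4.28. pH = pKa + log([A⁻]/[HA]) = 4.28 + log(0.17/0.17)

pH = 4.28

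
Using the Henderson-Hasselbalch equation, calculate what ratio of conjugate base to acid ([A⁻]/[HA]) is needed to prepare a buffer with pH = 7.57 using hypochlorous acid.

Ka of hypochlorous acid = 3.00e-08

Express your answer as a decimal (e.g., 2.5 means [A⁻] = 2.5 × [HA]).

pKa = -log(3.00e-08) = 7.5229. pH = pKa + log([A⁻]/[HA]), so log([A⁻]/[HA]) = pH − pKa = 7.57 − 7.5229 = 0.0471. [A⁻]/[HA] = 10^(0.0471) = 1.11

[A⁻]/[HA] = 1.11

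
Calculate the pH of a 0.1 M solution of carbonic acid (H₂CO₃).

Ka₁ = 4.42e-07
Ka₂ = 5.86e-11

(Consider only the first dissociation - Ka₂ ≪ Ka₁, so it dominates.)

First dissociation dominates. From Ka₁ = [H⁺][HA⁻]/[H₂A], x² + Ka₁·x − Ka₁·C = 0 with C = 0.1 M and Ka₁ = 4.42e-07. Solving: [H⁺] = (−Ka₁ + √(Ka₁² + 4·Ka₁·C)) / 2 = 2.1002e-04 M. pH = -log(2.1002e-04) = 3.68.

pH = 3.68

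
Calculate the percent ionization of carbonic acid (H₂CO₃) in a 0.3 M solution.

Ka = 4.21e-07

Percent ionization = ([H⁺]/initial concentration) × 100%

Using Ka equilibrium: x² + Ka×x - Ka×C = 0. Solving: [H⁺] = 3.5518e-04. Percent = (3.5518e-04/0.3) × 100

Percent ionization = 0.118%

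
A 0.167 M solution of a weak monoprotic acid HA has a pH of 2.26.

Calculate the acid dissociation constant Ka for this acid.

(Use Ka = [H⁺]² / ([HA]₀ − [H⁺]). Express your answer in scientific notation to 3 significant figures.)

[H⁺] = 10^(−pH) = 10^(−2.26) = 5.495e-03 M. For HA ⇌ H⁺ + A⁻, Ka = [H⁺][A⁻]/[HA] = [H⁺]² / ([HA]₀ − [H⁺]) = (5.495e-03)² / (0.167 − 5.495e-03) = 1.87e-04.

K_a = 1.87e-04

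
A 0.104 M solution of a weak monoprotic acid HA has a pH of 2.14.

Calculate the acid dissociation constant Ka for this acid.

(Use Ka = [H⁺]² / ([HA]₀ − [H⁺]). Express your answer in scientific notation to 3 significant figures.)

[H⁺] = 10^(−pH) = 10^(−2.14) = 7.244e-03 M. For HA ⇌ H⁺ + A⁻, Ka = [H⁺][A⁻]/[HA] = [H⁺]² / ([HA]₀ − [H⁺]) = (7.244e-03)² / (0.104 − 7.244e-03) = 5.42e-04.

K_a = 5.42e-04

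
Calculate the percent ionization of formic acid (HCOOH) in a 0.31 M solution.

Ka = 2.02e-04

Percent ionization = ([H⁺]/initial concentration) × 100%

Using Ka equilibrium: x² + Ka×x - Ka×C = 0. Solving: [H⁺] = 7.8129e-03. Percent = (7.8129e-03/0.31) × 100

Percent ionization = 2.52%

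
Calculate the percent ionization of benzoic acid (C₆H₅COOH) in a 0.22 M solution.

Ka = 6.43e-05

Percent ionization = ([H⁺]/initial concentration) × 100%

Using Ka equilibrium: x² + Ka×x - Ka×C = 0. Solving: [H⁺] = 3.7291e-03. Percent = (3.7291e-03/0.22) × 100

Percent ionization = 1.7%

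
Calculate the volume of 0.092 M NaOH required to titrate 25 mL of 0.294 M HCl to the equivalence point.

At equivalence: moles acid = moles base. moles HCl = 0.294 × 25/1000 = 0.00735 mol. V_base = moles / 0.092 × 1000 = 79.9 mL.

V_{base} = 79.9 mL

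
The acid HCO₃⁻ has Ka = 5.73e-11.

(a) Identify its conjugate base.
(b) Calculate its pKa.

(a) The conjugate base is formed by removing one H⁺ from HCO₃⁻, giving CO₃²⁻. (b) pKa = -log(Ka) = -log(5.73e-11) = 10.24.

Conjugate base: CO₃²⁻; pK_a = 10.24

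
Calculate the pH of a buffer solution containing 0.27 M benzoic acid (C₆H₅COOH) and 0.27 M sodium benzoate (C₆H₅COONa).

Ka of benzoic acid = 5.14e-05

pKa = -log(5.14e-05) = 4.29. pH = pKa + log([A⁻]/[HA]) = 4.29 + log(0.27/0.27)

pH = 4.29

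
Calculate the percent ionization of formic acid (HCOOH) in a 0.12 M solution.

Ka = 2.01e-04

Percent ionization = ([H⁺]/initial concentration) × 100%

Using Ka equilibrium: x² + Ka×x - Ka×C = 0. Solving: [H⁺] = 4.8117e-03. Percent = (4.8117e-03/0.12) × 100

Percent ionization = 4.01%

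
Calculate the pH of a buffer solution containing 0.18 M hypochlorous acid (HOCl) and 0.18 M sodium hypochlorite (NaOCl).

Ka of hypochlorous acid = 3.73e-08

pKa = -log(3.73e-08) = 7.43. pH = pKa + log([A⁻]/[HA]) = 7.43 + log(0.18/0.18)

pH = 7.43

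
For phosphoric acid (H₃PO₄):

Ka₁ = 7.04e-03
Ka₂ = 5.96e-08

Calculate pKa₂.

pKa₂ = -log(Ka₂) = -log(5.96e-08) = 7.22.

pK_{a2} = 7.22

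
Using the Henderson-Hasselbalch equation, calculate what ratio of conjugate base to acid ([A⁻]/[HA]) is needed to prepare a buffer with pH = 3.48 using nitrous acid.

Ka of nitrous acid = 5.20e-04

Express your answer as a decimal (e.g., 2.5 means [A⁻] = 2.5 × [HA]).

pKa = -log(5.20e-04) = 3.2840. pH = pKa + log([A⁻]/[HA]), so log([A⁻]/[HA]) = pH − pKa = 3.48 − 3.2840 = 0.1960. [A⁻]/[HA] = 10^(0.1960) = 1.57

[A⁻]/[HA] = 1.57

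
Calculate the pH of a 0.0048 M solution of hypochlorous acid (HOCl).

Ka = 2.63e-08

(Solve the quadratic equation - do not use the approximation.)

x² + Ka×x - Ka×C = 0. Using quadratic formula: [H⁺] = 1.1223e-05

pH = 4.95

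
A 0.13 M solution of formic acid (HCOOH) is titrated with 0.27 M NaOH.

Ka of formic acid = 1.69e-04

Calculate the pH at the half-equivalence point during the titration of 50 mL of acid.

At half-equivalence [HA] = [A⁻], so Henderson-Hasselbalch gives pH = pKa = -log(1.69e-04) = 3.77.

pH = pKa = 3.77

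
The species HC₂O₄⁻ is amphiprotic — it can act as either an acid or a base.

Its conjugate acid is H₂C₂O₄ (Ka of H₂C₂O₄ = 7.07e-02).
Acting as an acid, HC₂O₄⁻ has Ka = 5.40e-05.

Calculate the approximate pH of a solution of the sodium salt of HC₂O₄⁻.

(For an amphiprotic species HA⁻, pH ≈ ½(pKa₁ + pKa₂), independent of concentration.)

pKa₁ = -log(7.07e-02) = 1.15; pKa₂ = -log(5.40e-05) = 4.27. For an amphiprotic species, pH ≈ ½(pKa₁ + pKa₂) = ½(1.15 + 4.27) = 2.71.

pH = 2.71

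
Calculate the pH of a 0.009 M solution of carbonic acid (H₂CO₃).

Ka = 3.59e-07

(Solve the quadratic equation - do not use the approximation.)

x² + Ka×x - Ka×C = 0. Using quadratic formula: [H⁺] = 5.6663e-05

pH = 4.25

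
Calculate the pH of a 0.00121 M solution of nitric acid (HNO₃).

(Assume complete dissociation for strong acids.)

[H⁺] = 0.00121 M for strong acid. pH = -log[H⁺] = -log(0.00121)

pH = 2.92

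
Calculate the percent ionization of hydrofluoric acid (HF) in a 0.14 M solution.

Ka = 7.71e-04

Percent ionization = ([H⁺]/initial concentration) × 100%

Using Ka equilibrium: x² + Ka×x - Ka×C = 0. Solving: [H⁺] = 1.0011e-02. Percent = (1.0011e-02/0.14) × 100

Percent ionization = 7.15%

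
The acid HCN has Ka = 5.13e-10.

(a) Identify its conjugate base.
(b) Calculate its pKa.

(a) The conjugate base is formed by removing one H⁺ from HCN, giving CN⁻. (b) pKa = -log(Ka) = -log(5.13e-10) = 9.29.

Conjugate base: CN⁻; pK_a = 9.29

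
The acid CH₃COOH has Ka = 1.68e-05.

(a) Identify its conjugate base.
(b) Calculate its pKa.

(a) The conjugate base is formed by removing one H⁺ from CH₃COOH, giving CH₃COO⁻. (b) pKa = -log(Ka) = -log(1.68e-05) = 4.77.

Conjugate base: CH₃COO⁻; pK_a = 4.77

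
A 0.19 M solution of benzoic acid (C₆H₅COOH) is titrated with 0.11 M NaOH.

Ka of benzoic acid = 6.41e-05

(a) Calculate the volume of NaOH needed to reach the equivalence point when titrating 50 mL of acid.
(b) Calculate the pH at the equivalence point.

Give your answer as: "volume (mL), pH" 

moles acid = 0.19 × 50/1000 = 0.0095 mol; V_base = moles/0.11 × 1000 = 86.4 mL. At equivalence only the conjugate base is present: [A⁻] = 0.0095/0.136 = 6.9667e-02 M. Kb = Kw/Ka = 1.56e-10; [OH⁻] = √(Kb × [A⁻]) = 3.2967e-06; pOH = 5.48; pH = 14 - pOH = 8.52.

V = 86.4 mL, pH = 8.52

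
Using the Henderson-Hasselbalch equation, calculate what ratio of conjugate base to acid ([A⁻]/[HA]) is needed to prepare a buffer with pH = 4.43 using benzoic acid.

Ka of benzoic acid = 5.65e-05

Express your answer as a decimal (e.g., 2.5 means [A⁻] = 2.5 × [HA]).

pKa = -log(5.65e-05) = 4.2480. pH = pKa + log([A⁻]/[HA]), so log([A⁻]/[HA]) = pH − pKa = 4.43 − 4.2480 = 0.1820. [A⁻]/[HA] = 10^(0.1820) = 1.52

[A⁻]/[HA] = 1.52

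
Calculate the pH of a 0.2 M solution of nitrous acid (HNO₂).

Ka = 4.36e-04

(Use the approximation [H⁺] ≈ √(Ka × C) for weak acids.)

[H⁺] = √(Ka × C) = √(4.36e-04 × 0.2) = 9.3381e-03. pH = -log(9.3381e-03)

pH = 2.03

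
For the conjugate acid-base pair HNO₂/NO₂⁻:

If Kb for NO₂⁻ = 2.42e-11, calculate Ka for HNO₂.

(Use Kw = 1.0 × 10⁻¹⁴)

For a conjugate pair Ka × Kb = Kw, so Ka = Kw/Kb = 1.0 × 10⁻¹⁴ / 2.42e-11 = 4.13e-04.

K_a = 4.13e-04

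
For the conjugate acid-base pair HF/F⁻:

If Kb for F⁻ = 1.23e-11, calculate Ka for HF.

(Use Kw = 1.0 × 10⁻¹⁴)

For a conjugate pair Ka × Kb = Kw, so Ka = Kw/Kb = 1.0 × 10⁻¹⁴ / 1.23e-11 = 8.13e-04.

K_a = 8.13e-04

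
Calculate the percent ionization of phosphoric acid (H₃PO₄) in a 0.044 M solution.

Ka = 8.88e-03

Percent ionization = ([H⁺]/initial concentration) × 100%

Using Ka equilibrium: x² + Ka×x - Ka×C = 0. Solving: [H⁺] = 1.5819e-02. Percent = (1.5819e-02/0.044) × 100

Percent ionization = 36%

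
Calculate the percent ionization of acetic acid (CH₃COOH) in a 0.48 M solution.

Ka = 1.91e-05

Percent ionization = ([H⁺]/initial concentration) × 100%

Using Ka equilibrium: x² + Ka×x - Ka×C = 0. Solving: [H⁺] = 3.0183e-03. Percent = (3.0183e-03/0.48) × 100

Percent ionization = 0.629%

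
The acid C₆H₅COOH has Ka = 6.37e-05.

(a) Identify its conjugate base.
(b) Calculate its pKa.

(a) The conjugate base is formed by removing one H⁺ from C₆H₅COOH, giving C₆H₅COO⁻. (b) pKa = -log(Ka) = -log(6.37e-05) = 4.20.

Conjugate base: C₆H₅COO⁻; pK_a = 4.20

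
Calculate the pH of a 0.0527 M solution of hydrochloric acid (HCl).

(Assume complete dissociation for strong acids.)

[H⁺] = 0.0527 M for strong acid. pH = -log[H⁺] = -log(0.0527)

pH = 1.28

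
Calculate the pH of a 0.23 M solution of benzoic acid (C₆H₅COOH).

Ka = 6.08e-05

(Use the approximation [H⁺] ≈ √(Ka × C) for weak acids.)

[H⁺] = √(Ka × C) = √(6.08e-05 × 0.23) = 3.7395e-03. pH = -log(3.7395e-03)

pH = 2.43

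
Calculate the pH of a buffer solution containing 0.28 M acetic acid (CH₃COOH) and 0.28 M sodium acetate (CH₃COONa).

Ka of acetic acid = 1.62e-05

pKa = -log(1.62e-05) = 4.79. pH = pKa + log([A⁻]/[HA]) = 4.79 + log(0.28/0.28)

pH = 4.79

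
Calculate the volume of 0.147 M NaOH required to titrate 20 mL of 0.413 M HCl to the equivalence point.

At equivalence: moles acid = moles base. moles HCl = 0.413 × 20/1000 = 0.00826 mol. V_base = moles / 0.147 × 1000 = 56.2 mL.

V_{base} = 56.2 mL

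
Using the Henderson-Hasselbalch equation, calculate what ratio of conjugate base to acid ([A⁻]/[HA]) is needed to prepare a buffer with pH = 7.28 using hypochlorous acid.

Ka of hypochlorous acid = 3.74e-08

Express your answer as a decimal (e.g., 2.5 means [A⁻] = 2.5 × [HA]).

pKa = -log(3.74e-08) = 7.4271. pH = pKa + log([A⁻]/[HA]), so log([A⁻]/[HA]) = pH − pKa = 7.28 − 7.4271 = -0.1471. [A⁻]/[HA] = 10^(-0.1471) = 0.713

[A⁻]/[HA] = 0.713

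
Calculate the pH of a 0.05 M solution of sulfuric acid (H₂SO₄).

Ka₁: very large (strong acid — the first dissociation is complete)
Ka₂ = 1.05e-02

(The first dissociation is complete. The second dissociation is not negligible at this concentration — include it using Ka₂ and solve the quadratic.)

First dissociation is complete: [H⁺]₀ = [HSO₄⁻]₀ = C = 0.05 M. Second dissociation HSO₄⁻ ⇌ H⁺ + SO₄²⁻: let x = [SO₄²⁻]. Ka₂ = (C + x)·x / (C − x) = 1.05e-02 → x² + (C + Ka₂)·x − Ka₂·C = 0 → x² + 0.06050·x − 5.250e-04 = 0. x = (−0.06050 + √(0.06050² + 4 × 5.250e-04)) / 2 = 7.6982e-03 M. [H⁺] = C + x = 0.05 + 7.6982e-03 = 5.7698e-02 M. pH = -log(5.7698e-02) = 1.24.

pH = 1.24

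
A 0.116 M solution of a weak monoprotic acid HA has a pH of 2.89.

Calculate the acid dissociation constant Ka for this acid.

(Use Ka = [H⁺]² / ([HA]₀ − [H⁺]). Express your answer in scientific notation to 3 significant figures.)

[H⁺] = 10^(−pH) = 10^(−2.89) = 1.288e-03 M. For HA ⇌ H⁺ + A⁻, Ka = [H⁺][A⁻]/[HA] = [H⁺]² / ([HA]₀ − [H⁺]) = (1.288e-03)² / (0.116 − 1.288e-03) = 1.45e-05.

K_a = 1.45e-05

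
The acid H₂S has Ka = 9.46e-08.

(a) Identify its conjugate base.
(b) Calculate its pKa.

(a) The conjugate base is formed by removing one H⁺ from H₂S, giving HS⁻. (b) pKa = -log(Ka) = -log(9.46e-08) = 7.02.

Conjugate base: HS⁻; pK_a = 7.02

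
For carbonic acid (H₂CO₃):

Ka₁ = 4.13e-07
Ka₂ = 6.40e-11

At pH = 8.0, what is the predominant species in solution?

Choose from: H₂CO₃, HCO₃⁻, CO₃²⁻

pKa₁ = 6.38, pKa₂ = 10.19. For a polyprotic acid the predominant species crosses at each pKa: below pKa_n the protonated form dominates, above it the deprotonated form does. At pH = 8.0, the predominant species is HCO₃⁻.

HCO₃⁻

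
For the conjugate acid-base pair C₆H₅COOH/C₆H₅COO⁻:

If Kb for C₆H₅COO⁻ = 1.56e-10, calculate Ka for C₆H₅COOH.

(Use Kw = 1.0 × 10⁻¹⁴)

For a conjugate pair Ka × Kb = Kw, so Ka = Kw/Kb = 1.0 × 10⁻¹⁴ / 1.56e-10 = 6.41e-05.

K_a = 6.41e-05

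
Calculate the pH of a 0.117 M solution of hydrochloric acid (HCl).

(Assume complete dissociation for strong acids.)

[H⁺] = 0.117 M for strong acid. pH = -log[H⁺] = -log(0.117)

pH = 0.93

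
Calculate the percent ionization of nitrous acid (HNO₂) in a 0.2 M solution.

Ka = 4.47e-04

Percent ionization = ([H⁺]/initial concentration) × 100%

Using Ka equilibrium: x² + Ka×x - Ka×C = 0. Solving: [H⁺] = 9.2343e-03. Percent = (9.2343e-03/0.2) × 100

Percent ionization = 4.62%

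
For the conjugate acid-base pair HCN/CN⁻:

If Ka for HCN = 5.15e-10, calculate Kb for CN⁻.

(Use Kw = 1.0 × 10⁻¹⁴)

For a conjugate pair Ka × Kb = Kw, so Kb = Kw/Ka = 1.0 × 10⁻¹⁴ / 5.15e-10 = 1.94e-05.

K_b = 1.94e-05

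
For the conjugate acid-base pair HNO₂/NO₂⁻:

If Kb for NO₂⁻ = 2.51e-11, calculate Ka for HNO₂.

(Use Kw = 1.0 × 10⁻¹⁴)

For a conjugate pair Ka × Kb = Kw, so Ka = Kw/Kb = 1.0 × 10⁻¹⁴ / 2.51e-11 = 3.98e-04.

K_a = 3.98e-04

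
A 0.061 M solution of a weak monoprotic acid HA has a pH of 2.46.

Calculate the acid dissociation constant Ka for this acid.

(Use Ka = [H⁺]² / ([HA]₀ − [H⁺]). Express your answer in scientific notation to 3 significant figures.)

[H⁺] = 10^(−pH) = 10^(−2.46) = 3.467e-03 M. For HA ⇌ H⁺ + A⁻, Ka = [H⁺][A⁻]/[HA] = [H⁺]² / ([HA]₀ − [H⁺]) = (3.467e-03)² / (0.061 − 3.467e-03) = 2.09e-04.

K_a = 2.09e-04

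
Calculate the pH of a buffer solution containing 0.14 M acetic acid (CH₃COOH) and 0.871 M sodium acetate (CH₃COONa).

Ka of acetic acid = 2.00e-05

pKa = -log(2.00e-05) = 4.70. pH = pKa + log([A⁻]/[HA]) = 4.70 + log(0.871/0.14)

pH = 5.49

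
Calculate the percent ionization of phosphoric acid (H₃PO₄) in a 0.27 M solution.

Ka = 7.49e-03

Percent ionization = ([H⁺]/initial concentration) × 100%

Using Ka equilibrium: x² + Ka×x - Ka×C = 0. Solving: [H⁺] = 4.1381e-02. Percent = (4.1381e-02/0.27) × 100

Percent ionization = 15.3%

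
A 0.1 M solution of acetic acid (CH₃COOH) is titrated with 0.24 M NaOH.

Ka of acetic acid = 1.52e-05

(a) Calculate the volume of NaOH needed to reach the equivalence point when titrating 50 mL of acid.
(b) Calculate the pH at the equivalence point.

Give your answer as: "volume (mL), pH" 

moles acid = 0.1 × 50/1000 = 0.005 mol; V_base = moles/0.24 × 1000 = 20.8 mL. At equivalence only the conjugate base is present: [A⁻] = 0.005/0.071 = 7.0588e-02 M. Kb = Kw/Ka = 6.58e-10; [OH⁻] = √(Kb × [A⁻]) = 6.8147e-06; pOH = 5.17; pH = 14 - pOH = 8.83.

V = 20.8 mL, pH = 8.83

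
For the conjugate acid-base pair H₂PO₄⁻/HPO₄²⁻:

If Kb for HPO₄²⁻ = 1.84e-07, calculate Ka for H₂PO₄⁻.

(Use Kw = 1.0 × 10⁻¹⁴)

For a conjugate pair Ka × Kb = Kw, so Ka = Kw/Kb = 1.0 × 10⁻¹⁴ / 1.84e-07 = 5.43e-08.

K_a = 5.43e-08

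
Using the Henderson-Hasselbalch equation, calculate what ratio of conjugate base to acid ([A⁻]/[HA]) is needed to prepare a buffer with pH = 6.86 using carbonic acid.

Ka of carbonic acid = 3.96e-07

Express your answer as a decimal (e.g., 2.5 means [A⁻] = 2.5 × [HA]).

pKa = -log(3.96e-07) = 6.4023. pH = pKa + log([A⁻]/[HA]), so log([A⁻]/[HA]) = pH − pKa = 6.86 − 6.4023 = 0.4577. [A⁻]/[HA] = 10^(0.4577) = 2.87

[A⁻]/[HA] = 2.87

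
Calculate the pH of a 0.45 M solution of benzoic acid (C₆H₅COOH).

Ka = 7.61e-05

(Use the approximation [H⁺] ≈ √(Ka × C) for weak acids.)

[H⁺] = √(Ka × C) = √(7.61e-05 × 0.45) = 5.8519e-03. pH = -log(5.8519e-03)

pH = 2.23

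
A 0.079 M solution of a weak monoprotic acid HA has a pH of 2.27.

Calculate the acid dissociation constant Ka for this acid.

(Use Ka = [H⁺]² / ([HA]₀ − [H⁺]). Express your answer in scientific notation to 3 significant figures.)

[H⁺] = 10^(−pH) = 10^(−2.27) = 5.370e-03 M. For HA ⇌ H⁺ + A⁻, Ka = [H⁺][A⁻]/[HA] = [H⁺]² / ([HA]₀ − [H⁺]) = (5.370e-03)² / (0.079 − 5.370e-03) = 3.92e-04.

K_a = 3.92e-04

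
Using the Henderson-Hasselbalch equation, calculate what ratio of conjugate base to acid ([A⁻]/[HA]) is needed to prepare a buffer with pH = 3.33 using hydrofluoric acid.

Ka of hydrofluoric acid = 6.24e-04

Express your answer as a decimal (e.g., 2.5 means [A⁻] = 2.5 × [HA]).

pKa = -log(6.24e-04) = 3.2048. pH = pKa + log([A⁻]/[HA]), so log([A⁻]/[HA]) = pH − pKa = 3.33 − 3.2048 = 0.1252. [A⁻]/[HA] = 10^(0.1252) = 1.33

[A⁻]/[HA] = 1.33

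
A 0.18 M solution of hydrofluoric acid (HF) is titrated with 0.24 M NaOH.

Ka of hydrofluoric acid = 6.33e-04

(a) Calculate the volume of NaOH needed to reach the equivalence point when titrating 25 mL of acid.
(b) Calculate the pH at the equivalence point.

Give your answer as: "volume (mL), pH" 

moles acid = 0.18 × 25/1000 = 0.0045 mol; V_base = moles/0.24 × 1000 = 18.8 mL. At equivalence only the conjugate base is present: [A⁻] = 0.0045/0.044 = 1.0286e-01 M. Kb = Kw/Ka = 1.58e-11; [OH⁻] = √(Kb × [A⁻]) = 1.2747e-06; pOH = 5.89; pH = 14 - pOH = 8.11.

V = 18.8 mL, pH = 8.11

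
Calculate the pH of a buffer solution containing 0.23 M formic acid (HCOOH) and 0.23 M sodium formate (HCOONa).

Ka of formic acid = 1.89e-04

pKa = -log(1.89e-04) = 3.72. pH = pKa + log([A⁻]/[HA]) = 3.72 + log(0.23/0.23)

pH = 3.72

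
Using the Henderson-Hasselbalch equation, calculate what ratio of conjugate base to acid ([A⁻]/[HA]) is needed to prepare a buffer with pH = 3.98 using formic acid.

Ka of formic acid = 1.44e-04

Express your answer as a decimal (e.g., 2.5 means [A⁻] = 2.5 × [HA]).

pKa = -log(1.44e-04) = 3.8416. pH = pKa + log([A⁻]/[HA]), so log([A⁻]/[HA]) = pH − pKa = 3.98 − 3.8416 = 0.1384. [A⁻]/[HA] = 10^(0.1384) = 1.38

[A⁻]/[HA] = 1.38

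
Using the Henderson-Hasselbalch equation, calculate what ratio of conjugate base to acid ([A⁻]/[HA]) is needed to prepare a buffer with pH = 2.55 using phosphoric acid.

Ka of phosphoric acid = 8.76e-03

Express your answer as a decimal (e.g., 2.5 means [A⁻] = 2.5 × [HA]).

pKa = -log(8.76e-03) = 2.0575. pH = pKa + log([A⁻]/[HA]), so log([A⁻]/[HA]) = pH − pKa = 2.55 − 2.0575 = 0.4925. [A⁻]/[HA] = 10^(0.4925) = 3.11

[A⁻]/[HA] = 3.11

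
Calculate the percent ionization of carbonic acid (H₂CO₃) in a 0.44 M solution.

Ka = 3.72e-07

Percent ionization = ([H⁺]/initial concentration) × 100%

Using Ka equilibrium: x² + Ka×x - Ka×C = 0. Solving: [H⁺] = 4.0439e-04. Percent = (4.0439e-04/0.44) × 100

Percent ionization = 0.0919%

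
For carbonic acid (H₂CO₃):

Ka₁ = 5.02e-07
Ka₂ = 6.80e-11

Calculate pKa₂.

pKa₂ = -log(Ka₂) = -log(6.80e-11) = 10.17.

pK_{a2} = 10.17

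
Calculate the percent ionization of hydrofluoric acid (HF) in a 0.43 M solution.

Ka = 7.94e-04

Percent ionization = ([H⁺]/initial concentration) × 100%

Using Ka equilibrium: x² + Ka×x - Ka×C = 0. Solving: [H⁺] = 1.8085e-02. Percent = (1.8085e-02/0.43) × 100

Percent ionization = 4.21%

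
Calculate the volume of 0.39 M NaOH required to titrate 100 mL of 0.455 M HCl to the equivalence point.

At equivalence: moles acid = moles base. moles HCl = 0.455 × 100/1000 = 0.0455 mol. V_base = moles / 0.39 × 1000 = 116.7 mL.

V_{base} = 116.7 mL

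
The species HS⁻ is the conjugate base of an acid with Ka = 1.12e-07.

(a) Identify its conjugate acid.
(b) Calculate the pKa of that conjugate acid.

(a) The conjugate acid is formed by adding one H⁺ to HS⁻, giving H₂S. (b) pKa = -log(Ka) = -log(1.12e-07) = 6.95.

Conjugate acid: H₂S; pK_a = 6.95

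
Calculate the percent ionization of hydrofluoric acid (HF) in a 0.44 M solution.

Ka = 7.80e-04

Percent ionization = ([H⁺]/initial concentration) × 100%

Using Ka equilibrium: x² + Ka×x - Ka×C = 0. Solving: [H⁺] = 1.8140e-02. Percent = (1.8140e-02/0.44) × 100

Percent ionization = 4.12%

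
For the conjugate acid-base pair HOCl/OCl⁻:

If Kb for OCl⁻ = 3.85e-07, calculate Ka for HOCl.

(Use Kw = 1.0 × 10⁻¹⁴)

For a conjugate pair Ka × Kb = Kw, so Ka = Kw/Kb = 1.0 × 10⁻¹⁴ / 3.85e-07 = 2.60e-08.

K_a = 2.60e-08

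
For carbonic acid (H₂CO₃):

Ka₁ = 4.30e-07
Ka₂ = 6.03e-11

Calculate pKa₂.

pKa₂ = -log(Ka₂) = -log(6.03e-11) = 10.22.

pK_{a2} = 10.22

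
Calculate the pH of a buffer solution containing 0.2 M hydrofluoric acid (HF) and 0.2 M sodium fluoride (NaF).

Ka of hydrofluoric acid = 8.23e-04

pKa = -log(8.23e-04) = 3.08. pH = pKa + log([A⁻]/[HA]) = 3.08 + log(0.2/0.2)

pH = 3.08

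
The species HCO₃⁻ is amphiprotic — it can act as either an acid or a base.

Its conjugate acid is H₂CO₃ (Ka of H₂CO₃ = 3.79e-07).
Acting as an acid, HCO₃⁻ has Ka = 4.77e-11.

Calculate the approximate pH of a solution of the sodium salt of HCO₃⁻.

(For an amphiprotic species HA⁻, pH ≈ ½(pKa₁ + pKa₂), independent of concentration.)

pKa₁ = -log(3.79e-07) = 6.42; pKa₂ = -log(4.77e-11) = 10.32. For an amphiprotic species, pH ≈ ½(pKa₁ + pKa₂) = ½(6.42 + 10.32) = 8.37.

pH = 8.37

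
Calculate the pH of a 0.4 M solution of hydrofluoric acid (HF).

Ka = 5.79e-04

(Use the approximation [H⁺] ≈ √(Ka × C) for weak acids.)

[H⁺] = √(Ka × C) = √(5.79e-04 × 0.4) = 1.5218e-02. pH = -log(1.5218e-02)

pH = 1.82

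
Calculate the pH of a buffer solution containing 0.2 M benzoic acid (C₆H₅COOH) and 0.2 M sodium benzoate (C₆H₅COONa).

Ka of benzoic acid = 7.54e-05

pKa = -log(7.54e-05) = 4.12. pH = pKa + log([A⁻]/[HA]) = 4.12 + log(0.2/0.2)

pH = 4.12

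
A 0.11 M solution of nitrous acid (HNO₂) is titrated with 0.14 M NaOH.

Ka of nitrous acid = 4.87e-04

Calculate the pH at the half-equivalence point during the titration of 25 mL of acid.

At half-equivalence [HA] = [A⁻], so Henderson-Hasselbalch gives pH = pKa = -log(4.87e-04) = 3.31.

pH = pKa = 3.31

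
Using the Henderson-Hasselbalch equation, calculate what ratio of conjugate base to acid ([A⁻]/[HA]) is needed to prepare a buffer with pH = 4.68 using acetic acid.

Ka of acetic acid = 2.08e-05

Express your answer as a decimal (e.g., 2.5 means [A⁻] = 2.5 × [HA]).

pKa = -log(2.08e-05) = 4.6819. pH = pKa + log([A⁻]/[HA]), so log([A⁻]/[HA]) = pH − pKa = 4.68 − 4.6819 = -0.0019. [A⁻]/[HA] = 10^(-0.0019) = 0.996

[A⁻]/[HA] = 0.996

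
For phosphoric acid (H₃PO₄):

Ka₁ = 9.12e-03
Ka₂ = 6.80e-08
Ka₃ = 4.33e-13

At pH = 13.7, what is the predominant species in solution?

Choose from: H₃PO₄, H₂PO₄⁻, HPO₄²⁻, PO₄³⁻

pKa₁ = 2.04, pKa₂ = 7.17, pKa₃ = 12.36. For a polyprotic acid the predominant species crosses at each pKa: below pKa_n the protonated form dominates, above it the deprotonated form does. At pH = 13.7, the predominant species is PO₄³⁻.

PO₄³⁻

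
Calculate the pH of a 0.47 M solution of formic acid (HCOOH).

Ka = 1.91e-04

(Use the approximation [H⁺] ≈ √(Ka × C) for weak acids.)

[H⁺] = √(Ka × C) = √(1.91e-04 × 0.47) = 9.4747e-03. pH = -log(9.4747e-03)

pH = 2.02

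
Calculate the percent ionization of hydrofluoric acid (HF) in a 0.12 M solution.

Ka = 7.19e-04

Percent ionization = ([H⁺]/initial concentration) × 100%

Using Ka equilibrium: x² + Ka×x - Ka×C = 0. Solving: [H⁺] = 8.9362e-03. Percent = (8.9362e-03/0.12) × 100

Percent ionization = 7.45%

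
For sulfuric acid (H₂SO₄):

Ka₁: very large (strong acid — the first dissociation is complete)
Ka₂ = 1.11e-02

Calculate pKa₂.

pKa₂ = -log(Ka₂) = -log(1.11e-02) = 1.95.

pK_{a2} = 1.95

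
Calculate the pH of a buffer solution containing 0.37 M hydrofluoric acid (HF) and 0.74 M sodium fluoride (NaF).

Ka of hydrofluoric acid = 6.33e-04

pKa = -log(6.33e-04) = 3.20. pH = pKa + log([A⁻]/[HA]) = 3.20 + log(0.74/0.37)

pH = 3.50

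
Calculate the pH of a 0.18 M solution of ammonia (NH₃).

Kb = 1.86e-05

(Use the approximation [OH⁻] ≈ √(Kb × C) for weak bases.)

[OH⁻] = √(Kb × C) = √(1.86e-05 × 0.18) = 1.8298e-03. pOH = 2.74, pH = 14 - pOH

pH = 11.26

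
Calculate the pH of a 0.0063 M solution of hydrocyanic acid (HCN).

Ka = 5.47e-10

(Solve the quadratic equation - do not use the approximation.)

x² + Ka×x - Ka×C = 0. Using quadratic formula: [H⁺] = 1.8561e-06

pH = 5.73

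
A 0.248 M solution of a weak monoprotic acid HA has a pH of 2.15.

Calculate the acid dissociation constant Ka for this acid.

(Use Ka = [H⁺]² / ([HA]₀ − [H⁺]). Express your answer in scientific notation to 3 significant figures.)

[H⁺] = 10^(−pH) = 10^(−2.15) = 7.079e-03 M. For HA ⇌ H⁺ + A⁻, Ka = [H⁺][A⁻]/[HA] = [H⁺]² / ([HA]₀ − [H⁺]) = (7.079e-03)² / (0.248 − 7.079e-03) = 2.08e-04.

K_a = 2.08e-04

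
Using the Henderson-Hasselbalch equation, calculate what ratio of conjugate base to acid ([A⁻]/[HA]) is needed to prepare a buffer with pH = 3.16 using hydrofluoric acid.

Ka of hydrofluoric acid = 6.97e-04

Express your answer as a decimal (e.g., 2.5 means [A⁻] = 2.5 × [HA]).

pKa = -log(6.97e-04) = 3.1568. pH = pKa + log([A⁻]/[HA]), so log([A⁻]/[HA]) = pH − pKa = 3.16 − 3.1568 = 0.0032. [A⁻]/[HA] = 10^(0.0032) = 1.01

[A⁻]/[HA] = 1.01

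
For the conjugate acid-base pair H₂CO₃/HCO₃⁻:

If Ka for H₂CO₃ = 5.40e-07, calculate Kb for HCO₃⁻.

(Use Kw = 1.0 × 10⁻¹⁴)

For a conjugate pair Ka × Kb = Kw, so Kb = Kw/Ka = 1.0 × 10⁻¹⁴ / 5.40e-07 = 1.85e-08.

K_b = 1.85e-08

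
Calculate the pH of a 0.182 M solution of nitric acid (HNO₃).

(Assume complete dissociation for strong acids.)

[H⁺] = 0.182 M for strong acid. pH = -log[H⁺] = -log(0.182)

pH = 0.74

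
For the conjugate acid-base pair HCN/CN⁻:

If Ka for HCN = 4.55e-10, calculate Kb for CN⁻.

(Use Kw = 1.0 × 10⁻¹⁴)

For a conjugate pair Ka × Kb = Kw, so Kb = Kw/Ka = 1.0 × 10⁻¹⁴ / 4.55e-10 = 2.20e-05.

K_b = 2.20e-05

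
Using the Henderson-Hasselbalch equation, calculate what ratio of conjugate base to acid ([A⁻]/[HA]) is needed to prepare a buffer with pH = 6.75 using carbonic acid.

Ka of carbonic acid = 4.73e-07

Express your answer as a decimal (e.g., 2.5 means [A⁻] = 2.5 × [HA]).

pKa = -log(4.73e-07) = 6.3251. pH = pKa + log([A⁻]/[HA]), so log([A⁻]/[HA]) = pH − pKa = 6.75 − 6.3251 = 0.4249. [A⁻]/[HA] = 10^(0.4249) = 2.66

[A⁻]/[HA] = 2.66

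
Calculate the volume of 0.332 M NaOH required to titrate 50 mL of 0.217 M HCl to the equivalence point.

At equivalence: moles acid = moles base. moles HCl = 0.217 × 50/1000 = 0.01085 mol. V_base = moles / 0.332 × 1000 = 32.7 mL.

V_{base} = 32.7 mL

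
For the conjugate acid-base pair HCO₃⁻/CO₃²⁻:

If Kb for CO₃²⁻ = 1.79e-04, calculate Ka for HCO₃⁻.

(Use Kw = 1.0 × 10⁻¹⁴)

For a conjugate pair Ka × Kb = Kw, so Ka = Kw/Kb = 1.0 × 10⁻¹⁴ / 1.79e-04 = 5.59e-11.

K_a = 5.59e-11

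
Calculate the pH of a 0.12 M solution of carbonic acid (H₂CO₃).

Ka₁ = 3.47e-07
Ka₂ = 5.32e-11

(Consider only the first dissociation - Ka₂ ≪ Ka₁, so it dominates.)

First dissociation dominates. From Ka₁ = [H⁺][HA⁻]/[H₂A], x² + Ka₁·x − Ka₁·C = 0 with C = 0.12 M and Ka₁ = 3.47e-07. Solving: [H⁺] = (−Ka₁ + √(Ka₁² + 4·Ka₁·C)) / 2 = 2.0389e-04 M. pH = -log(2.0389e-04) = 3.69.

pH = 3.69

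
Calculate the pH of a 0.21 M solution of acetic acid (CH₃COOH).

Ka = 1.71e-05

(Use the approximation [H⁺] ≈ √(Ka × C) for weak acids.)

[H⁺] = √(Ka × C) = √(1.71e-05 × 0.21) = 1.8950e-03. pH = -log(1.8950e-03)

pH = 2.72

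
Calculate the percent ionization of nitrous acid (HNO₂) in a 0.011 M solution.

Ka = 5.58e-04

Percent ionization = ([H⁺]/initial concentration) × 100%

Using Ka equilibrium: x² + Ka×x - Ka×C = 0. Solving: [H⁺] = 2.2142e-03. Percent = (2.2142e-03/0.011) × 100

Percent ionization = 20.1%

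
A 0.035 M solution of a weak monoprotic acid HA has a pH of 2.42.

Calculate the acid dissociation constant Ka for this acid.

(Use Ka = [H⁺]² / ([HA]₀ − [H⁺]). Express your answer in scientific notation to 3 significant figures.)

[H⁺] = 10^(−pH) = 10^(−2.42) = 3.802e-03 M. For HA ⇌ H⁺ + A⁻, Ka = [H⁺][A⁻]/[HA] = [H⁺]² / ([HA]₀ − [H⁺]) = (3.802e-03)² / (0.035 − 3.802e-03) = 4.63e-04.

K_a = 4.63e-04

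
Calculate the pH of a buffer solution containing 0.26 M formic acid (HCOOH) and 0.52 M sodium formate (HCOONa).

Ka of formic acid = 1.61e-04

pKa = -log(1.61e-04) = 3.79. pH = pKa + log([A⁻]/[HA]) = 3.79 + log(0.52/0.26)

pH = 4.09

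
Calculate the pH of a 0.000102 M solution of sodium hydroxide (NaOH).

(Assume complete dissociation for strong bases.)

[OH⁻] = 0.000102 M for strong base. pOH = -log[OH⁻] = 3.99, pH = 14 - pOH

pH = 10.01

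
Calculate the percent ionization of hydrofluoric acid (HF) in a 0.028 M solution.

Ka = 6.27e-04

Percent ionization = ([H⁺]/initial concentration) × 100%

Using Ka equilibrium: x² + Ka×x - Ka×C = 0. Solving: [H⁺] = 3.8882e-03. Percent = (3.8882e-03/0.028) × 100

Percent ionization = 13.9%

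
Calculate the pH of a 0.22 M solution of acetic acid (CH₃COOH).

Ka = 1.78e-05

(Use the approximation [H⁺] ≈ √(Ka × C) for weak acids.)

[H⁺] = √(Ka × C) = √(1.78e-05 × 0.22) = 1.9789e-03. pH = -log(1.9789e-03)

pH = 2.70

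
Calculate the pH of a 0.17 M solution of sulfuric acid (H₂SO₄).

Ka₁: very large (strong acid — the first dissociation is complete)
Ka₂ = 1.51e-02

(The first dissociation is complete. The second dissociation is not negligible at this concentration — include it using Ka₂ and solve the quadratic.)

First dissociation is complete: [H⁺]₀ = [HSO₄⁻]₀ = C = 0.17 M. Second dissociation HSO₄⁻ ⇌ H⁺ + SO₄²⁻: let x = [SO₄²⁻]. Ka₂ = (C + x)·x / (C − x) = 1.51e-02 → x² + (C + Ka₂)·x − Ka₂·C = 0 → x² + 0.18510·x − 2.567e-03 = 0. x = (−0.18510 + √(0.18510² + 4 × 2.567e-03)) / 2 = 1.2961e-02 M. [H⁺] = C + x = 0.17 + 1.2961e-02 = 1.8296e-01 M. pH = -log(1.8296e-01) = 0.74.

pH = 0.74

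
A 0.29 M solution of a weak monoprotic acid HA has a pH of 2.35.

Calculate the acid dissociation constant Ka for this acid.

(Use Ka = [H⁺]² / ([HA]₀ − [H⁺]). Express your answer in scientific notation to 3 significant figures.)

[H⁺] = 10^(−pH) = 10^(−2.35) = 4.467e-03 M. For HA ⇌ H⁺ + A⁻, Ka = [H⁺][A⁻]/[HA] = [H⁺]² / ([HA]₀ − [H⁺]) = (4.467e-03)² / (0.29 − 4.467e-03) = 6.99e-05.

K_a = 6.99e-05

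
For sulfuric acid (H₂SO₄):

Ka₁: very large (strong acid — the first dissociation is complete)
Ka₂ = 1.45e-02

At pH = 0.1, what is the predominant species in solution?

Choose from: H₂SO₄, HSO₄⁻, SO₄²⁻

The first dissociation is complete, so H₂SO₄ itself is never the predominant species in water; pKa₂ = -log(1.45e-02) = 1.84. For a polyprotic acid the predominant species crosses at each pKa: below pKa_n the protonated form dominates, above it the deprotonated form does. At pH = 0.1, the predominant species is HSO₄⁻.

HSO₄⁻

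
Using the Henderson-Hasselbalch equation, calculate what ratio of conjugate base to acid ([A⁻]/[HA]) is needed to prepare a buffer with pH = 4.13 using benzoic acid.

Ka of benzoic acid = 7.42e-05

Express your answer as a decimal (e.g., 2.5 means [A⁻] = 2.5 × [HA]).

pKa = -log(7.42e-05) = 4.1296. pH = pKa + log([A⁻]/[HA]), so log([A⁻]/[HA]) = pH − pKa = 4.13 − 4.1296 = 0.0004. [A⁻]/[HA] = 10^(0.0004) = 1.00

[A⁻]/[HA] = 1.00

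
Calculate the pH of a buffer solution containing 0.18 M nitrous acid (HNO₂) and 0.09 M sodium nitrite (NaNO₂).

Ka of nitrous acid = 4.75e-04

pKa = -log(4.75e-04) = 3.32. pH = pKa + log([A⁻]/[HA]) = 3.32 + log(0.09/0.18)

pH = 3.02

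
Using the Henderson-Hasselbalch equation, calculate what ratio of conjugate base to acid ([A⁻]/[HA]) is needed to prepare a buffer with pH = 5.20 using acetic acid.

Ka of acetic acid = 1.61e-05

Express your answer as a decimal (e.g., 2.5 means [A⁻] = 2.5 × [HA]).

pKa = -log(1.61e-05) = 4.7932. pH = pKa + log([A⁻]/[HA]), so log([A⁻]/[HA]) = pH − pKa = 5.20 − 4.7932 = 0.4068. [A⁻]/[HA] = 10^(0.4068) = 2.55

[A⁻]/[HA] = 2.55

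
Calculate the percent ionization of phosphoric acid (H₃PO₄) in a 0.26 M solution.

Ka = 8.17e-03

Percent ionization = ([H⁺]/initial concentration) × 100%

Using Ka equilibrium: x² + Ka×x - Ka×C = 0. Solving: [H⁺] = 4.2185e-02. Percent = (4.2185e-02/0.26) × 100

Percent ionization = 16.2%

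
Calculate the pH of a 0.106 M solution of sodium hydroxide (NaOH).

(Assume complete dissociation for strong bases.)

[OH⁻] = 0.106 M for strong base. pOH = -log[OH⁻] = 0.97, pH = 14 - pOH

pH = 13.03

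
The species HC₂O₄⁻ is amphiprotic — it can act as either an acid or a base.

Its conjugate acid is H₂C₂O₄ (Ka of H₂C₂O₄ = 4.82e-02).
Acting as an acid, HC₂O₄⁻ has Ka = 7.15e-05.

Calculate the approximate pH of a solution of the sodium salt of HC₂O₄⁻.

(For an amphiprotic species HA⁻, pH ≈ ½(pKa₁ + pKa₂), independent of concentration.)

pKa₁ = -log(4.82e-02) = 1.32; pKa₂ = -log(7.15e-05) = 4.15. For an amphiprotic species, pH ≈ ½(pKa₁ + pKa₂) = ½(1.32 + 4.15) = 2.73.

pH = 2.73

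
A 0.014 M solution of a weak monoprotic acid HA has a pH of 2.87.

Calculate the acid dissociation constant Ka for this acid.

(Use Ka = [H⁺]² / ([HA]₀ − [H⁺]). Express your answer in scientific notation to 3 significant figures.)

[H⁺] = 10^(−pH) = 10^(−2.87) = 1.349e-03 M. For HA ⇌ H⁺ + A⁻, Ka = [H⁺][A⁻]/[HA] = [H⁺]² / ([HA]₀ − [H⁺]) = (1.349e-03)² / (0.014 − 1.349e-03) = 1.44e-04.

K_a = 1.44e-04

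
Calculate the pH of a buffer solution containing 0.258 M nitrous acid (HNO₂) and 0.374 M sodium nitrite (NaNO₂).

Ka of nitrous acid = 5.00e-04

pKa = -log(5.00e-04) = 3.30. pH = pKa + log([A⁻]/[HA]) = 3.30 + log(0.374/0.258)

pH = 3.46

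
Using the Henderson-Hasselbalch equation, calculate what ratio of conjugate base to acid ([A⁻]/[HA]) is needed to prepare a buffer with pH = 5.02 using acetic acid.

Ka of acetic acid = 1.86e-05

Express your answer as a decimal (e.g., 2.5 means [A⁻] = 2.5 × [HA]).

pKa = -log(1.86e-05) = 4.7305. pH = pKa + log([A⁻]/[HA]), so log([A⁻]/[HA]) = pH − pKa = 5.02 − 4.7305 = 0.2895. [A⁻]/[HA] = 10^(0.2895) = 1.95

[A⁻]/[HA] = 1.95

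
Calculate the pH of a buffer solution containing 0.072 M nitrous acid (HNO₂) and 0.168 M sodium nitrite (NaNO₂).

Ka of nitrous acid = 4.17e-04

pKa = -log(4.17e-04) = 3.38. pH = pKa + log([A⁻]/[HA]) = 3.38 + log(0.168/0.072)

pH = 3.75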